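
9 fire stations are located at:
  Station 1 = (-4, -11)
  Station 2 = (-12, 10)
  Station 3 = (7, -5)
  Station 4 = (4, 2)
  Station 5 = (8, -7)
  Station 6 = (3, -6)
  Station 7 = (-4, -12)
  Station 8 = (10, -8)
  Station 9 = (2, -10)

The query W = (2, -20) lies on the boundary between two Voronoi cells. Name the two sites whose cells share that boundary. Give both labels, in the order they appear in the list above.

Squared distances from W to each site:
d²(W, Station 1) = 36 + 81 = 117
d²(W, Station 2) = 196 + 900 = 1096
d²(W, Station 3) = 25 + 225 = 250
d²(W, Station 4) = 4 + 484 = 488
d²(W, Station 5) = 36 + 169 = 205
d²(W, Station 6) = 1 + 196 = 197
d²(W, Station 7) = 36 + 64 = 100
d²(W, Station 8) = 64 + 144 = 208
d²(W, Station 9) = 0 + 100 = 100
W is equidistant from Station 7 and Station 9 (both at squared distance 100), and every other site is strictly farther — so W lies on the Station 7–Station 9 Voronoi edge.

Station 7 and Station 9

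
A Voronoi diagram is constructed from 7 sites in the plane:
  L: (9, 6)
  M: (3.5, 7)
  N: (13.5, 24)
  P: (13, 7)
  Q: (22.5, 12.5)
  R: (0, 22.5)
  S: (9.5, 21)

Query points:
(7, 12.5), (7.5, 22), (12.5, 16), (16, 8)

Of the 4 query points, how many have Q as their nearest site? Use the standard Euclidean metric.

0

(7, 12.5) — d² to each: L:46.25, M:42.5, N:174.5, P:66.25, Q:240.25, R:149, S:78.5 → nearest is M
(7.5, 22) — d² to each: L:258.25, M:241, N:40, P:255.25, Q:315.25, R:56.5, S:5 → nearest is S
(12.5, 16) — d² to each: L:112.25, M:162, N:65, P:81.25, Q:112.25, R:198.5, S:34 → nearest is S
(16, 8) — d² to each: L:53, M:157.25, N:262.25, P:10, Q:62.5, R:466.25, S:211.25 → nearest is P
0 of the 4 points have Q as nearest.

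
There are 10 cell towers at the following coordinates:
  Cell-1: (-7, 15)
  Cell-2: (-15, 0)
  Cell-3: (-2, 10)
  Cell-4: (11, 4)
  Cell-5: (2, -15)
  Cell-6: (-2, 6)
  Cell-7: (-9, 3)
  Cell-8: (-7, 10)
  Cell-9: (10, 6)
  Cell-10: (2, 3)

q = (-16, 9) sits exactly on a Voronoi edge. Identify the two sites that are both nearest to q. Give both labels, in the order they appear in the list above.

Cell-2 and Cell-8

Squared distances from q to each site:
d²(q, Cell-1) = 81 + 36 = 117
d²(q, Cell-2) = 1 + 81 = 82
d²(q, Cell-3) = 196 + 1 = 197
d²(q, Cell-4) = 729 + 25 = 754
d²(q, Cell-5) = 324 + 576 = 900
d²(q, Cell-6) = 196 + 9 = 205
d²(q, Cell-7) = 49 + 36 = 85
d²(q, Cell-8) = 81 + 1 = 82
d²(q, Cell-9) = 676 + 9 = 685
d²(q, Cell-10) = 324 + 36 = 360
q is equidistant from Cell-2 and Cell-8 (both at squared distance 82), and every other site is strictly farther — so q lies on the Cell-2–Cell-8 Voronoi edge.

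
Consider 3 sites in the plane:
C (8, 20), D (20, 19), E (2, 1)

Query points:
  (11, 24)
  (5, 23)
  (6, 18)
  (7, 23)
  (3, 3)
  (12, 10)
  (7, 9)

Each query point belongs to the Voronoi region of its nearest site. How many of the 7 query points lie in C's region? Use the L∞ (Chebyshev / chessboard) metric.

(11, 24) — d to each: C:4, D:9, E:23 → nearest is C
(5, 23) — d to each: C:3, D:15, E:22 → nearest is C
(6, 18) — d to each: C:2, D:14, E:17 → nearest is C
(7, 23) — d to each: C:3, D:13, E:22 → nearest is C
(3, 3) — d to each: C:17, D:17, E:2 → nearest is E
(12, 10) — d to each: C:10, D:9, E:10 → nearest is D
(7, 9) — d to each: C:11, D:13, E:8 → nearest is E
4 of the 7 points have C as nearest.

4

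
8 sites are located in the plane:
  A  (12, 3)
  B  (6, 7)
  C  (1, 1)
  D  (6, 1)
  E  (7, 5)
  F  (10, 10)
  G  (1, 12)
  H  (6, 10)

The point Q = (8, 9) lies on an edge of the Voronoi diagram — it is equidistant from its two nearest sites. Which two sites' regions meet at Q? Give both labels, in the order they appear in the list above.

Squared distances from Q to each site:
|QA|² = 16 + 36 = 52
|QB|² = 4 + 4 = 8
|QC|² = 49 + 64 = 113
|QD|² = 4 + 64 = 68
|QE|² = 1 + 16 = 17
|QF|² = 4 + 1 = 5
|QG|² = 49 + 9 = 58
|QH|² = 4 + 1 = 5
Q is equidistant from F and H (both at squared distance 5), and every other site is strictly farther — so Q lies on the F–H Voronoi edge.

F and H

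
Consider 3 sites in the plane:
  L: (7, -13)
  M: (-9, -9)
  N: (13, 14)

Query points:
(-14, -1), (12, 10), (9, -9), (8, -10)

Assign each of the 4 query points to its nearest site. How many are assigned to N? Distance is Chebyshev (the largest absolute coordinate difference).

(-14, -1) — d to each: L:21, M:8, N:27 → nearest is M
(12, 10) — d to each: L:23, M:21, N:4 → nearest is N
(9, -9) — d to each: L:4, M:18, N:23 → nearest is L
(8, -10) — d to each: L:3, M:17, N:24 → nearest is L
1 of the 4 points has N as nearest.

1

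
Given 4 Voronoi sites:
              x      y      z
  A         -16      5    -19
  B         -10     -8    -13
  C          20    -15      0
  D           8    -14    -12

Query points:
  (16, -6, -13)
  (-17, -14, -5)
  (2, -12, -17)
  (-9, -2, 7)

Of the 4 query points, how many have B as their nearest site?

(16, -6, -13) — d² to each: A:1181, B:680, C:266, D:129 → nearest is D
(-17, -14, -5) — d² to each: A:558, B:149, C:1395, D:674 → nearest is B
(2, -12, -17) — d² to each: A:617, B:176, C:622, D:65 → nearest is D
(-9, -2, 7) — d² to each: A:774, B:437, C:1059, D:794 → nearest is B
2 of the 4 points have B as nearest.

2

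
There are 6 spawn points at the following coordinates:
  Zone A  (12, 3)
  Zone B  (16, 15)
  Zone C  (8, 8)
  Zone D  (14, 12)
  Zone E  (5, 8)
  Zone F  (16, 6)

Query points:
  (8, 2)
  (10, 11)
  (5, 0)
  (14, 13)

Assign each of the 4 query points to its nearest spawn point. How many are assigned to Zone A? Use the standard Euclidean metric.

(8, 2) — d² to each: Zone A:17, Zone B:233, Zone C:36, Zone D:136, Zone E:45, Zone F:80 → nearest is Zone A
(10, 11) — d² to each: Zone A:68, Zone B:52, Zone C:13, Zone D:17, Zone E:34, Zone F:61 → nearest is Zone C
(5, 0) — d² to each: Zone A:58, Zone B:346, Zone C:73, Zone D:225, Zone E:64, Zone F:157 → nearest is Zone A
(14, 13) — d² to each: Zone A:104, Zone B:8, Zone C:61, Zone D:1, Zone E:106, Zone F:53 → nearest is Zone D
2 of the 4 points have Zone A as nearest.

2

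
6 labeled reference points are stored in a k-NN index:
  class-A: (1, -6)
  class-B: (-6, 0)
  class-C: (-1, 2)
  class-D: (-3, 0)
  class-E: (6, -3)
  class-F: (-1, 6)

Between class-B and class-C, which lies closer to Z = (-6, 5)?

Compare squared distances:
d²(Z, class-B) = (-6−(-6))² + (5−0)² = 0 + 25 = 25
d²(Z, class-C) = (-6−(-1))² + (5−2)² = 25 + 9 = 34
25 < 34, so class-B is closer.

class-B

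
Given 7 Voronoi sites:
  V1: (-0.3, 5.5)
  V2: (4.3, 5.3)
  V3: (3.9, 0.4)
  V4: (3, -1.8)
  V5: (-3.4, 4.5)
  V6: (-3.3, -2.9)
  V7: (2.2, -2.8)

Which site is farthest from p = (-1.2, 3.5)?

Squared Euclidean distances:
|pV1|² = (-1.2−(-0.3))² + (3.5−5.5)² = 0.81 + 4 = 4.81
|pV2|² = (-1.2−4.3)² + (3.5−5.3)² = 30.25 + 3.24 = 33.49
|pV3|² = (-1.2−3.9)² + (3.5−0.4)² = 26.01 + 9.61 = 35.62
|pV4|² = (-1.2−3)² + (3.5−(-1.8))² = 17.64 + 28.09 = 45.73
|pV5|² = (-1.2−(-3.4))² + (3.5−4.5)² = 4.84 + 1 = 5.84
|pV6|² = (-1.2−(-3.3))² + (3.5−(-2.9))² = 4.41 + 40.96 = 45.37
|pV7|² = (-1.2−2.2)² + (3.5−(-2.8))² = 11.56 + 39.69 = 51.25
The largest is to V7.

V7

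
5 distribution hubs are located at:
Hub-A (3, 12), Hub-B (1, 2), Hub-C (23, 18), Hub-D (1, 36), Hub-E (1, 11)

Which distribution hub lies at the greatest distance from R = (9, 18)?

Hub-D

Squared Euclidean distances:
d²(R, Hub-A) = (9−3)² + (18−12)² = 36 + 36 = 72
d²(R, Hub-B) = (9−1)² + (18−2)² = 64 + 256 = 320
d²(R, Hub-C) = (9−23)² + (18−18)² = 196 + 0 = 196
d²(R, Hub-D) = (9−1)² + (18−36)² = 64 + 324 = 388
d²(R, Hub-E) = (9−1)² + (18−11)² = 64 + 49 = 113
The largest is to Hub-D.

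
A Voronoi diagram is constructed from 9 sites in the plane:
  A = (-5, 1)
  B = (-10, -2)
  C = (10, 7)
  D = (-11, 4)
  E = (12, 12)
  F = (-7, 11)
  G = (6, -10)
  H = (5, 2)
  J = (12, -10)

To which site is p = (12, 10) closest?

E

Compare squared distances (the ordering matches that of the actual distances):
|pA|² = 289 + 81 = 370
|pB|² = 484 + 144 = 628
|pC|² = 4 + 9 = 13
|pD|² = 529 + 36 = 565
|pE|² = 0 + 4 = 4
|pF|² = 361 + 1 = 362
|pG|² = 36 + 400 = 436
|pH|² = 49 + 64 = 113
|pJ|² = 0 + 400 = 400
E is nearest.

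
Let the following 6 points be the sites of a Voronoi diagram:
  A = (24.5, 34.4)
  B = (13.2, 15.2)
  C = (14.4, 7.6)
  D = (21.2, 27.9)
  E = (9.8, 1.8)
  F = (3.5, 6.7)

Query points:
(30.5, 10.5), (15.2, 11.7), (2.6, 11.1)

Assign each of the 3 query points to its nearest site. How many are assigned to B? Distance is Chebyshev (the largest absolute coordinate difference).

1

(30.5, 10.5) — d to each: A:23.9, B:17.3, C:16.1, D:17.4, E:20.7, F:27 → nearest is C
(15.2, 11.7) — d to each: A:22.7, B:3.5, C:4.1, D:16.2, E:9.9, F:11.7 → nearest is B
(2.6, 11.1) — d to each: A:23.3, B:10.6, C:11.8, D:18.6, E:9.3, F:4.4 → nearest is F
1 of the 3 points has B as nearest.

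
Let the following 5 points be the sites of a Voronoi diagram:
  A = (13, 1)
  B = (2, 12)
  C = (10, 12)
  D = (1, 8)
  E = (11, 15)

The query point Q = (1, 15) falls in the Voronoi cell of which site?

B

Since √ is increasing, it suffices to compare squared distances:
|QA|² = (1−13)² + (15−1)² = 144 + 196 = 340
|QB|² = (1−2)² + (15−12)² = 1 + 9 = 10
|QC|² = (1−10)² + (15−12)² = 81 + 9 = 90
|QD|² = (1−1)² + (15−8)² = 0 + 49 = 49
|QE|² = (1−11)² + (15−15)² = 100 + 0 = 100
Minimum is at B.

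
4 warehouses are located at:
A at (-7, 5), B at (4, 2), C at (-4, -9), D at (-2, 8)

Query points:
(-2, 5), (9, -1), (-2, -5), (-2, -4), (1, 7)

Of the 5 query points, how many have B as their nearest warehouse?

(-2, 5) — d² to each: A:25, B:45, C:200, D:9 → nearest is D
(9, -1) — d² to each: A:292, B:34, C:233, D:202 → nearest is B
(-2, -5) — d² to each: A:125, B:85, C:20, D:169 → nearest is C
(-2, -4) — d² to each: A:106, B:72, C:29, D:144 → nearest is C
(1, 7) — d² to each: A:68, B:34, C:281, D:10 → nearest is D
1 of the 5 points has B as nearest.

1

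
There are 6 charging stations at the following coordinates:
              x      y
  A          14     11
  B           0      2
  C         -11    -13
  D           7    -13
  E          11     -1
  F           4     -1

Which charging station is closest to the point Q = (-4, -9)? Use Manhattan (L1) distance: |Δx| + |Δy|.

d(Q,A) = |-4−14| + |-9−11| = 18 + 20 = 38
d(Q,B) = |-4−0| + |-9−2| = 4 + 11 = 15
d(Q,C) = |-4−(-11)| + |-9−(-13)| = 7 + 4 = 11
d(Q,D) = |-4−7| + |-9−(-13)| = 11 + 4 = 15
d(Q,E) = |-4−11| + |-9−(-1)| = 15 + 8 = 23
d(Q,F) = |-4−4| + |-9−(-1)| = 8 + 8 = 16
Minimum is at C.

C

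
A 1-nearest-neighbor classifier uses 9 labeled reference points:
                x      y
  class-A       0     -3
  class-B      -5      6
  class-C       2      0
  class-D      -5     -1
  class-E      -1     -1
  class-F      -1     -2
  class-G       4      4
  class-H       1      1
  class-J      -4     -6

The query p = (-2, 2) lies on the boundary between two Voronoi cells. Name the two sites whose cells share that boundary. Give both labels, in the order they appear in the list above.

class-E and class-H

Squared distances from p to each site:
d²(p, class-A) = (-2−0)² + (2−(-3))² = 4 + 25 = 29
d²(p, class-B) = (-2−(-5))² + (2−6)² = 9 + 16 = 25
d²(p, class-C) = (-2−2)² + (2−0)² = 16 + 4 = 20
d²(p, class-D) = (-2−(-5))² + (2−(-1))² = 9 + 9 = 18
d²(p, class-E) = (-2−(-1))² + (2−(-1))² = 1 + 9 = 10
d²(p, class-F) = (-2−(-1))² + (2−(-2))² = 1 + 16 = 17
d²(p, class-G) = (-2−4)² + (2−4)² = 36 + 4 = 40
d²(p, class-H) = (-2−1)² + (2−1)² = 9 + 1 = 10
d²(p, class-J) = (-2−(-4))² + (2−(-6))² = 4 + 64 = 68
p is equidistant from class-E and class-H (both at squared distance 10), and every other site is strictly farther — so p lies on the class-E–class-H Voronoi edge.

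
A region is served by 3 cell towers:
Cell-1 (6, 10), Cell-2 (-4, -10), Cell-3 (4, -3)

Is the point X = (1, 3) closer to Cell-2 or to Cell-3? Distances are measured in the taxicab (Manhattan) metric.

d(X, Cell-2) = |1−(-4)| + |3−(-10)| = 5 + 13 = 18
d(X, Cell-3) = |1−4| + |3−(-3)| = 3 + 6 = 9
18 > 9, so Cell-3 is closer.

Cell-3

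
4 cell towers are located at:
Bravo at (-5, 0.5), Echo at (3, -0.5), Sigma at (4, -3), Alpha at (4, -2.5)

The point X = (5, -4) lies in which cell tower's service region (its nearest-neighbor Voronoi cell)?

Sigma

Squared Euclidean distances:
d²(X, Bravo) = (5−(-5))² + (-4−0.5)² = 100 + 20.25 = 120.25
d²(X, Echo) = (5−3)² + (-4−(-0.5))² = 4 + 12.25 = 16.25
d²(X, Sigma) = (5−4)² + (-4−(-3))² = 1 + 1 = 2
d²(X, Alpha) = (5−4)² + (-4−(-2.5))² = 1 + 2.25 = 3.25
Minimum is at Sigma.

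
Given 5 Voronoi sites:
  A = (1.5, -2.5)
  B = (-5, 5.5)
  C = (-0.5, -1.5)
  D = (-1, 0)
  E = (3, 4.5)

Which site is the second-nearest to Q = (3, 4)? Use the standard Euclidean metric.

D

Compare squared distances (the ordering matches that of the actual distances):
|QA|² = (3−1.5)² + (4−(-2.5))² = 2.25 + 42.25 = 44.5
|QB|² = (3−(-5))² + (4−5.5)² = 64 + 2.25 = 66.25
|QC|² = (3−(-0.5))² + (4−(-1.5))² = 12.25 + 30.25 = 42.5
|QD|² = (3−(-1))² + (4−0)² = 16 + 16 = 32
|QE|² = (3−3)² + (4−4.5)² = 0 + 0.25 = 0.25
Sorted ascending: E, D, C, … — the second-nearest is D.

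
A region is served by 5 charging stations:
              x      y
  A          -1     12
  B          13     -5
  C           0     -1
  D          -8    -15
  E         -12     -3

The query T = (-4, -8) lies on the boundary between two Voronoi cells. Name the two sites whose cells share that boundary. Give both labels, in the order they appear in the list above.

Squared distances from T to each site:
|TA|² = 9 + 400 = 409
|TB|² = 289 + 9 = 298
|TC|² = 16 + 49 = 65
|TD|² = 16 + 49 = 65
|TE|² = 64 + 25 = 89
T is equidistant from C and D (both at squared distance 65), and every other site is strictly farther — so T lies on the C–D Voronoi edge.

C and D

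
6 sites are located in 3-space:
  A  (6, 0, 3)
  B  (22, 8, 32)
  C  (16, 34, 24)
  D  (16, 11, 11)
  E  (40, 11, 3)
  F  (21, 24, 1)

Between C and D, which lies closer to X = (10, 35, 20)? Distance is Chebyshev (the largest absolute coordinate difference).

d(X,C) = max(6, 1, 4) = 6
d(X,D) = max(6, 24, 9) = 24
6 < 24, so C is closer.

C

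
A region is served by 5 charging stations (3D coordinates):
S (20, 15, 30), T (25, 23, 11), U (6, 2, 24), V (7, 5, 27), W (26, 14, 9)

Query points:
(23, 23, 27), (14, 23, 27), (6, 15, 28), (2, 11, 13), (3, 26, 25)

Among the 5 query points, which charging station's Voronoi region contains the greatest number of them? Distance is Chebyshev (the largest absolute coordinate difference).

S

(23, 23, 27) — d to each: S:8, T:16, U:21, V:18, W:18 → nearest is S
(14, 23, 27) — d to each: S:8, T:16, U:21, V:18, W:18 → nearest is S
(6, 15, 28) — d to each: S:14, T:19, U:13, V:10, W:20 → nearest is V
(2, 11, 13) — d to each: S:18, T:23, U:11, V:14, W:24 → nearest is U
(3, 26, 25) — d to each: S:17, T:22, U:24, V:21, W:23 → nearest is S
Tally — S:3, U:1, V:1. S captures the most (3).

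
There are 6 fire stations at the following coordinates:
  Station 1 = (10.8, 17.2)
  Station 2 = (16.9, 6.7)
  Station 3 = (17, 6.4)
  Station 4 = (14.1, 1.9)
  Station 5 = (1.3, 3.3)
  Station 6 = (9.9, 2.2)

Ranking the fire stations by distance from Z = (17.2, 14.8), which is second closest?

Squared Euclidean distances:
d²(Z, Station 1) = 40.96 + 5.76 = 46.72
d²(Z, Station 2) = 0.09 + 65.61 = 65.7
d²(Z, Station 3) = 0.04 + 70.56 = 70.6
d²(Z, Station 4) = 9.61 + 166.41 = 176.02
d²(Z, Station 5) = 252.81 + 132.25 = 385.06
d²(Z, Station 6) = 53.29 + 158.76 = 212.05
Sorted ascending: Station 1, Station 2, Station 3, … — the second-nearest is Station 2.

Station 2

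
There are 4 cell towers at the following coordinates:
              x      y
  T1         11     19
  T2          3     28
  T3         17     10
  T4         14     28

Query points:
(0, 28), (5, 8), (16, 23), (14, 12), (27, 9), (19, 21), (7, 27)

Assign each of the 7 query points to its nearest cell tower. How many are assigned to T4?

(0, 28) — d² to each: T1:202, T2:9, T3:613, T4:196 → nearest is T2
(5, 8) — d² to each: T1:157, T2:404, T3:148, T4:481 → nearest is T3
(16, 23) — d² to each: T1:41, T2:194, T3:170, T4:29 → nearest is T4
(14, 12) — d² to each: T1:58, T2:377, T3:13, T4:256 → nearest is T3
(27, 9) — d² to each: T1:356, T2:937, T3:101, T4:530 → nearest is T3
(19, 21) — d² to each: T1:68, T2:305, T3:125, T4:74 → nearest is T1
(7, 27) — d² to each: T1:80, T2:17, T3:389, T4:50 → nearest is T2
1 of the 7 points has T4 as nearest.

1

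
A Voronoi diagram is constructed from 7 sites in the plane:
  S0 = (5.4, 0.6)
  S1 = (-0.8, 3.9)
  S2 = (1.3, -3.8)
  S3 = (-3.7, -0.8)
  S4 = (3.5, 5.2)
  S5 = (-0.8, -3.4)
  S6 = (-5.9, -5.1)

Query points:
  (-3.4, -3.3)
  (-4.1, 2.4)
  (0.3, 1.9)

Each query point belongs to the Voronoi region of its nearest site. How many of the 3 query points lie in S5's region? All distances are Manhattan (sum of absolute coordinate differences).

1

(-3.4, -3.3) — d to each: S0:12.7, S1:9.8, S2:5.2, S3:2.8, S4:15.4, S5:2.7, S6:4.3 → nearest is S5
(-4.1, 2.4) — d to each: S0:11.3, S1:4.8, S2:11.6, S3:3.6, S4:10.4, S5:9.1, S6:9.3 → nearest is S3
(0.3, 1.9) — d to each: S0:6.4, S1:3.1, S2:6.7, S3:6.7, S4:6.5, S5:6.4, S6:13.2 → nearest is S1
1 of the 3 points has S5 as nearest.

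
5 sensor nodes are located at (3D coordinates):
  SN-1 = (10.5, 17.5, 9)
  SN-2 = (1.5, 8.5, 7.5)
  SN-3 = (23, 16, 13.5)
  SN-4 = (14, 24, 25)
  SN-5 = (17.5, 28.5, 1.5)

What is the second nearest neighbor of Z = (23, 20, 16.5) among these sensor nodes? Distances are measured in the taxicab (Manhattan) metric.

SN-4

d(Z, SN-1) = |23−10.5| + |20−17.5| + |16.5−9| = 12.5 + 2.5 + 7.5 = 22.5
d(Z, SN-2) = |23−1.5| + |20−8.5| + |16.5−7.5| = 21.5 + 11.5 + 9 = 42
d(Z, SN-3) = |23−23| + |20−16| + |16.5−13.5| = 0 + 4 + 3 = 7
d(Z, SN-4) = |23−14| + |20−24| + |16.5−25| = 9 + 4 + 8.5 = 21.5
d(Z, SN-5) = |23−17.5| + |20−28.5| + |16.5−1.5| = 5.5 + 8.5 + 15 = 29
Sorted ascending: SN-3, SN-4, SN-1, … — the second-nearest is SN-4.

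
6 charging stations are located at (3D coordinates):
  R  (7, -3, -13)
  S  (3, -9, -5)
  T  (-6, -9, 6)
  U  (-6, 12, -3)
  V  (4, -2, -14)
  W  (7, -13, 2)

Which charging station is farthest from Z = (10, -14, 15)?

Squared Euclidean distances:
|ZR|² = (10−7)² + (-14−(-3))² + (15−(-13))² = 9 + 121 + 784 = 914
|ZS|² = (10−3)² + (-14−(-9))² + (15−(-5))² = 49 + 25 + 400 = 474
|ZT|² = (10−(-6))² + (-14−(-9))² + (15−6)² = 256 + 25 + 81 = 362
|ZU|² = (10−(-6))² + (-14−12)² + (15−(-3))² = 256 + 676 + 324 = 1256
|ZV|² = (10−4)² + (-14−(-2))² + (15−(-14))² = 36 + 144 + 841 = 1021
|ZW|² = (10−7)² + (-14−(-13))² + (15−2)² = 9 + 1 + 169 = 179
The largest is to U.

U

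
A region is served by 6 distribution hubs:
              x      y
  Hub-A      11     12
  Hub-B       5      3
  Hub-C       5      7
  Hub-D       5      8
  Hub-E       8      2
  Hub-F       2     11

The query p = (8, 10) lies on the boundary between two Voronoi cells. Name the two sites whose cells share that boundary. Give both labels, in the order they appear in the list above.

Squared distances from p to each site:
d²(p, Hub-A) = (8−11)² + (10−12)² = 9 + 4 = 13
d²(p, Hub-B) = (8−5)² + (10−3)² = 9 + 49 = 58
d²(p, Hub-C) = (8−5)² + (10−7)² = 9 + 9 = 18
d²(p, Hub-D) = (8−5)² + (10−8)² = 9 + 4 = 13
d²(p, Hub-E) = (8−8)² + (10−2)² = 0 + 64 = 64
d²(p, Hub-F) = (8−2)² + (10−11)² = 36 + 1 = 37
p is equidistant from Hub-A and Hub-D (both at squared distance 13), and every other site is strictly farther — so p lies on the Hub-A–Hub-D Voronoi edge.

Hub-A and Hub-D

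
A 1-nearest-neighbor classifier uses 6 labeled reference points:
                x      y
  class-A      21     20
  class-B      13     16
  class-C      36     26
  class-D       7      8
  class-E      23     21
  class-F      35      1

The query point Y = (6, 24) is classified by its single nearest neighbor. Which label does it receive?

class-B

Compare squared distances (the ordering matches that of the actual distances):
d²(Y, class-A) = (6−21)² + (24−20)² = 225 + 16 = 241
d²(Y, class-B) = (6−13)² + (24−16)² = 49 + 64 = 113
d²(Y, class-C) = (6−36)² + (24−26)² = 900 + 4 = 904
d²(Y, class-D) = (6−7)² + (24−8)² = 1 + 256 = 257
d²(Y, class-E) = (6−23)² + (24−21)² = 289 + 9 = 298
d²(Y, class-F) = (6−35)² + (24−1)² = 841 + 529 = 1370
The smallest is to class-B, so Y lies in the Voronoi region of class-B.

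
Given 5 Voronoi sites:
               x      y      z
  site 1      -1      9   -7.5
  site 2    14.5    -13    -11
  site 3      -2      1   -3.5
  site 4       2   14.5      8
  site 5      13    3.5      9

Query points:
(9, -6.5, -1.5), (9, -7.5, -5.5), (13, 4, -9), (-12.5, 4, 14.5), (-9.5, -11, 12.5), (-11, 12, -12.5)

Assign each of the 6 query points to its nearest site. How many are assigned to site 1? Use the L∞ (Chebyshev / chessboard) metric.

2

(9, -6.5, -1.5) — d to each: site 1:15.5, site 2:9.5, site 3:11, site 4:21, site 5:10.5 → nearest is site 2
(9, -7.5, -5.5) — d to each: site 1:16.5, site 2:5.5, site 3:11, site 4:22, site 5:14.5 → nearest is site 2
(13, 4, -9) — d to each: site 1:14, site 2:17, site 3:15, site 4:17, site 5:18 → nearest is site 1
(-12.5, 4, 14.5) — d to each: site 1:22, site 2:27, site 3:18, site 4:14.5, site 5:25.5 → nearest is site 4
(-9.5, -11, 12.5) — d to each: site 1:20, site 2:24, site 3:16, site 4:25.5, site 5:22.5 → nearest is site 3
(-11, 12, -12.5) — d to each: site 1:10, site 2:25.5, site 3:11, site 4:20.5, site 5:24 → nearest is site 1
2 of the 6 points have site 1 as nearest.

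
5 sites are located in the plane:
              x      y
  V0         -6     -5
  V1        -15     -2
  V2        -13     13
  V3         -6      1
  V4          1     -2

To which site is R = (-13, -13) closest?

Since √ is increasing, it suffices to compare squared distances:
|RV0|² = 49 + 64 = 113
|RV1|² = 4 + 121 = 125
|RV2|² = 0 + 676 = 676
|RV3|² = 49 + 196 = 245
|RV4|² = 196 + 121 = 317
The smallest is to V0, so R lies in the Voronoi region of V0.

V0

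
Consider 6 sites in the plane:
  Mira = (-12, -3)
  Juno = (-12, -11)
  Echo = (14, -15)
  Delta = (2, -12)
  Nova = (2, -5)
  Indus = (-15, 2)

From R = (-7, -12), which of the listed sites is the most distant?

Squared Euclidean distances:
d²(R, Mira) = (-7−(-12))² + (-12−(-3))² = 25 + 81 = 106
d²(R, Juno) = (-7−(-12))² + (-12−(-11))² = 25 + 1 = 26
d²(R, Echo) = (-7−14)² + (-12−(-15))² = 441 + 9 = 450
d²(R, Delta) = (-7−2)² + (-12−(-12))² = 81 + 0 = 81
d²(R, Nova) = (-7−2)² + (-12−(-5))² = 81 + 49 = 130
d²(R, Indus) = (-7−(-15))² + (-12−2)² = 64 + 196 = 260
The largest is to Echo.

Echo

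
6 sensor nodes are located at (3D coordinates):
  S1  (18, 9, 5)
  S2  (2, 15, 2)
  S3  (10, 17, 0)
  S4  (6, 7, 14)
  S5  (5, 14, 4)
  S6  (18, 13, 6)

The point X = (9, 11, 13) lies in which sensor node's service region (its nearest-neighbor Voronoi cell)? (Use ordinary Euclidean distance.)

Squared Euclidean distances:
|XS1|² = 81 + 4 + 64 = 149
|XS2|² = 49 + 16 + 121 = 186
|XS3|² = 1 + 36 + 169 = 206
|XS4|² = 9 + 16 + 1 = 26
|XS5|² = 16 + 9 + 81 = 106
|XS6|² = 81 + 4 + 49 = 134
S4 is nearest.

S4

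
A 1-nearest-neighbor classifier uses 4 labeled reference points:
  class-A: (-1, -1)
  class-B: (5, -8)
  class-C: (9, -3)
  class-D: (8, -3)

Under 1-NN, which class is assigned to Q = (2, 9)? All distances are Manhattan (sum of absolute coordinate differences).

d(Q, class-A) = |2−(-1)| + |9−(-1)| = 3 + 10 = 13
d(Q, class-B) = |2−5| + |9−(-8)| = 3 + 17 = 20
d(Q, class-C) = |2−9| + |9−(-3)| = 7 + 12 = 19
d(Q, class-D) = |2−8| + |9−(-3)| = 6 + 12 = 18
class-A is nearest.

class-A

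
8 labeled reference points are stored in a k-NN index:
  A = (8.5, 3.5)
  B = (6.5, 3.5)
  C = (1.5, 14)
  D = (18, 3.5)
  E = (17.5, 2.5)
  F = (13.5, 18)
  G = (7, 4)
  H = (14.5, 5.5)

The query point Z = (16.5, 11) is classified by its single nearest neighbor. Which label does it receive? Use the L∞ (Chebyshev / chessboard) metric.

d(Z,A) = max(8, 7.5) = 8
d(Z,B) = max(10, 7.5) = 10
d(Z,C) = max(15, 3) = 15
d(Z,D) = max(1.5, 7.5) = 7.5
d(Z,E) = max(1, 8.5) = 8.5
d(Z,F) = max(3, 7) = 7
d(Z,G) = max(9.5, 7) = 9.5
d(Z,H) = max(2, 5.5) = 5.5
The smallest is to H, so Z lies in the Voronoi region of H.

H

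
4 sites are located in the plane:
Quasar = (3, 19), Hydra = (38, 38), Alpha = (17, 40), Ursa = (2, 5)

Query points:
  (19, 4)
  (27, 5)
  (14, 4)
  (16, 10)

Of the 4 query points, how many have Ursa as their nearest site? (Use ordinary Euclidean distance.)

4

(19, 4) — d² to each: Quasar:481, Hydra:1517, Alpha:1300, Ursa:290 → nearest is Ursa
(27, 5) — d² to each: Quasar:772, Hydra:1210, Alpha:1325, Ursa:625 → nearest is Ursa
(14, 4) — d² to each: Quasar:346, Hydra:1732, Alpha:1305, Ursa:145 → nearest is Ursa
(16, 10) — d² to each: Quasar:250, Hydra:1268, Alpha:901, Ursa:221 → nearest is Ursa
4 of the 4 points have Ursa as nearest.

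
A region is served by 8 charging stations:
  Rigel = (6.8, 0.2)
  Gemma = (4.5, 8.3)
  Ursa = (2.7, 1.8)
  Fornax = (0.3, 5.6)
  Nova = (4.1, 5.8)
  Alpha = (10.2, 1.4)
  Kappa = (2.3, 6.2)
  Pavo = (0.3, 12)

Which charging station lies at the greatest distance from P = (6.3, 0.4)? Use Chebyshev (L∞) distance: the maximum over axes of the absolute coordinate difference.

Pavo

d(P, Rigel) = max(0.5, 0.2) = 0.5
d(P, Gemma) = max(1.8, 7.9) = 7.9
d(P, Ursa) = max(3.6, 1.4) = 3.6
d(P, Fornax) = max(6, 5.2) = 6
d(P, Nova) = max(2.2, 5.4) = 5.4
d(P, Alpha) = max(3.9, 1) = 3.9
d(P, Kappa) = max(4, 5.8) = 5.8
d(P, Pavo) = max(6, 11.6) = 11.6
The largest is to Pavo.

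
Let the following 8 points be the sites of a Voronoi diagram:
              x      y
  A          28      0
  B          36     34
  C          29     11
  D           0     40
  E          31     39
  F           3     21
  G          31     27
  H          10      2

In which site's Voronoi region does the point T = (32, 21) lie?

G

Compare squared distances (the ordering matches that of the actual distances):
|TA|² = 16 + 441 = 457
|TB|² = 16 + 169 = 185
|TC|² = 9 + 100 = 109
|TD|² = 1024 + 361 = 1385
|TE|² = 1 + 324 = 325
|TF|² = 841 + 0 = 841
|TG|² = 1 + 36 = 37
|TH|² = 484 + 361 = 845
G is nearest.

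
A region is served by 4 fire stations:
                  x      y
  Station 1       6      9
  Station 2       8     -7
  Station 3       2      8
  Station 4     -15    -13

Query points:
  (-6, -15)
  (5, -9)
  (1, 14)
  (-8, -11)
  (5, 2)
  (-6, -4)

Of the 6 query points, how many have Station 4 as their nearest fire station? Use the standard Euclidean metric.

3

(-6, -15) — d² to each: Station 1:720, Station 2:260, Station 3:593, Station 4:85 → nearest is Station 4
(5, -9) — d² to each: Station 1:325, Station 2:13, Station 3:298, Station 4:416 → nearest is Station 2
(1, 14) — d² to each: Station 1:50, Station 2:490, Station 3:37, Station 4:985 → nearest is Station 3
(-8, -11) — d² to each: Station 1:596, Station 2:272, Station 3:461, Station 4:53 → nearest is Station 4
(5, 2) — d² to each: Station 1:50, Station 2:90, Station 3:45, Station 4:625 → nearest is Station 3
(-6, -4) — d² to each: Station 1:313, Station 2:205, Station 3:208, Station 4:162 → nearest is Station 4
3 of the 6 points have Station 4 as nearest.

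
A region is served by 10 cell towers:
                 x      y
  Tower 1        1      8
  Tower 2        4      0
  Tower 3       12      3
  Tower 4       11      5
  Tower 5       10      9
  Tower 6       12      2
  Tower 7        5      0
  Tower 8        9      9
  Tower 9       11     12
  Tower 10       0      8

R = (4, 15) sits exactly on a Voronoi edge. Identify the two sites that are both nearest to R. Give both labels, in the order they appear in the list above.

Squared distances from R to each site:
d²(R, Tower 1) = 9 + 49 = 58
d²(R, Tower 2) = 0 + 225 = 225
d²(R, Tower 3) = 64 + 144 = 208
d²(R, Tower 4) = 49 + 100 = 149
d²(R, Tower 5) = 36 + 36 = 72
d²(R, Tower 6) = 64 + 169 = 233
d²(R, Tower 7) = 1 + 225 = 226
d²(R, Tower 8) = 25 + 36 = 61
d²(R, Tower 9) = 49 + 9 = 58
d²(R, Tower 10) = 16 + 49 = 65
R is equidistant from Tower 1 and Tower 9 (both at squared distance 58), and every other site is strictly farther — so R lies on the Tower 1–Tower 9 Voronoi edge.

Tower 1 and Tower 9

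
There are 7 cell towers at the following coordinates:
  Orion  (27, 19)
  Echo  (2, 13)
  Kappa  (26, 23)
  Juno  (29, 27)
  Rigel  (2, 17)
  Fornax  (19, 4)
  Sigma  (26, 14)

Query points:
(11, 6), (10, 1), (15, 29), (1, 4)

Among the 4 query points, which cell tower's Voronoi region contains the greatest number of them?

Fornax

(11, 6) — d² to each: Orion:425, Echo:130, Kappa:514, Juno:765, Rigel:202, Fornax:68, Sigma:289 → nearest is Fornax
(10, 1) — d² to each: Orion:613, Echo:208, Kappa:740, Juno:1037, Rigel:320, Fornax:90, Sigma:425 → nearest is Fornax
(15, 29) — d² to each: Orion:244, Echo:425, Kappa:157, Juno:200, Rigel:313, Fornax:641, Sigma:346 → nearest is Kappa
(1, 4) — d² to each: Orion:901, Echo:82, Kappa:986, Juno:1313, Rigel:170, Fornax:324, Sigma:725 → nearest is Echo
Tally — Echo:1, Kappa:1, Fornax:2. Fornax captures the most (2).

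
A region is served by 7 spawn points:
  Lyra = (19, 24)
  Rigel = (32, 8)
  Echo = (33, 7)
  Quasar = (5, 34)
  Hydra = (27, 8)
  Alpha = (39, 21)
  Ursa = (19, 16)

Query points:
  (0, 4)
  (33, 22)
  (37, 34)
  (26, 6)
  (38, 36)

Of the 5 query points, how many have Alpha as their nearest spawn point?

(0, 4) — d² to each: Lyra:761, Rigel:1040, Echo:1098, Quasar:925, Hydra:745, Alpha:1810, Ursa:505 → nearest is Ursa
(33, 22) — d² to each: Lyra:200, Rigel:197, Echo:225, Quasar:928, Hydra:232, Alpha:37, Ursa:232 → nearest is Alpha
(37, 34) — d² to each: Lyra:424, Rigel:701, Echo:745, Quasar:1024, Hydra:776, Alpha:173, Ursa:648 → nearest is Alpha
(26, 6) — d² to each: Lyra:373, Rigel:40, Echo:50, Quasar:1225, Hydra:5, Alpha:394, Ursa:149 → nearest is Hydra
(38, 36) — d² to each: Lyra:505, Rigel:820, Echo:866, Quasar:1093, Hydra:905, Alpha:226, Ursa:761 → nearest is Alpha
3 of the 5 points have Alpha as nearest.

3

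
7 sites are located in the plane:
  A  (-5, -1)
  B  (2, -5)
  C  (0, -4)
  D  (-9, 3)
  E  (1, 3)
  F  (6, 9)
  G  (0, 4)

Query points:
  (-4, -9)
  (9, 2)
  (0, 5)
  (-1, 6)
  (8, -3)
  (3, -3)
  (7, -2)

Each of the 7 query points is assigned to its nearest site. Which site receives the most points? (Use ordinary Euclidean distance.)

B

(-4, -9) — d² to each: A:65, B:52, C:41, D:169, E:169, F:424, G:185 → nearest is C
(9, 2) — d² to each: A:205, B:98, C:117, D:325, E:65, F:58, G:85 → nearest is F
(0, 5) — d² to each: A:61, B:104, C:81, D:85, E:5, F:52, G:1 → nearest is G
(-1, 6) — d² to each: A:65, B:130, C:101, D:73, E:13, F:58, G:5 → nearest is G
(8, -3) — d² to each: A:173, B:40, C:65, D:325, E:85, F:148, G:113 → nearest is B
(3, -3) — d² to each: A:68, B:5, C:10, D:180, E:40, F:153, G:58 → nearest is B
(7, -2) — d² to each: A:145, B:34, C:53, D:281, E:61, F:122, G:85 → nearest is B
Tally — B:3, C:1, F:1, G:2. B captures the most (3).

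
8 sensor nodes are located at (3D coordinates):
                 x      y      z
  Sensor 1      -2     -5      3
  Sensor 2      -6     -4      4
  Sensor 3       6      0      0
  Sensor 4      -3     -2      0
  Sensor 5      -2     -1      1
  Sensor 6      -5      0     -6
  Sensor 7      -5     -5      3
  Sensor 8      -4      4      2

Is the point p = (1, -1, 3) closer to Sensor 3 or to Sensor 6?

Compare squared distances:
d²(p, Sensor 3) = (1−6)² + (-1−0)² + (3−0)² = 25 + 1 + 9 = 35
d²(p, Sensor 6) = (1−(-5))² + (-1−0)² + (3−(-6))² = 36 + 1 + 81 = 118
35 < 118, so Sensor 3 is closer.

Sensor 3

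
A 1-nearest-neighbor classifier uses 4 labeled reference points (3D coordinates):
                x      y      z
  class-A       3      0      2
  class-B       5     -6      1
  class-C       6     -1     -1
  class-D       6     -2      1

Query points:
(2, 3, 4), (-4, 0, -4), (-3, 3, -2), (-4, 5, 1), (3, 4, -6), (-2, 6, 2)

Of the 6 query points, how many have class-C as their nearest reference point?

1

(2, 3, 4) — d² to each: class-A:14, class-B:99, class-C:57, class-D:50 → nearest is class-A
(-4, 0, -4) — d² to each: class-A:85, class-B:142, class-C:110, class-D:129 → nearest is class-A
(-3, 3, -2) — d² to each: class-A:61, class-B:154, class-C:98, class-D:115 → nearest is class-A
(-4, 5, 1) — d² to each: class-A:75, class-B:202, class-C:140, class-D:149 → nearest is class-A
(3, 4, -6) — d² to each: class-A:80, class-B:153, class-C:59, class-D:94 → nearest is class-C
(-2, 6, 2) — d² to each: class-A:61, class-B:194, class-C:122, class-D:129 → nearest is class-A
1 of the 6 points has class-C as nearest.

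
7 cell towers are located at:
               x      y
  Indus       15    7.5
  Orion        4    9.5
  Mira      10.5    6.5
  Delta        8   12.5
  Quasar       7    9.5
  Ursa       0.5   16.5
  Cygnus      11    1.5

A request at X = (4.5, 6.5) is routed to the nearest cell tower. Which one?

Squared Euclidean distances:
d²(X, Indus) = (4.5−15)² + (6.5−7.5)² = 110.25 + 1 = 111.25
d²(X, Orion) = (4.5−4)² + (6.5−9.5)² = 0.25 + 9 = 9.25
d²(X, Mira) = (4.5−10.5)² + (6.5−6.5)² = 36 + 0 = 36
d²(X, Delta) = (4.5−8)² + (6.5−12.5)² = 12.25 + 36 = 48.25
d²(X, Quasar) = (4.5−7)² + (6.5−9.5)² = 6.25 + 9 = 15.25
d²(X, Ursa) = (4.5−0.5)² + (6.5−16.5)² = 16 + 100 = 116
d²(X, Cygnus) = (4.5−11)² + (6.5−1.5)² = 42.25 + 25 = 67.25
Orion is nearest.

Orion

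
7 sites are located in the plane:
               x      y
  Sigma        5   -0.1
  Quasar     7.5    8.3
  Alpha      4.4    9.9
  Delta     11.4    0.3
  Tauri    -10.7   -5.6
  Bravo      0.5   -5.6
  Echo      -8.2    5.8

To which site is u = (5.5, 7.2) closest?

Quasar

Squared Euclidean distances:
d²(u, Sigma) = (5.5−5)² + (7.2−(-0.1))² = 0.25 + 53.29 = 53.54
d²(u, Quasar) = (5.5−7.5)² + (7.2−8.3)² = 4 + 1.21 = 5.21
d²(u, Alpha) = (5.5−4.4)² + (7.2−9.9)² = 1.21 + 7.29 = 8.5
d²(u, Delta) = (5.5−11.4)² + (7.2−0.3)² = 34.81 + 47.61 = 82.42
d²(u, Tauri) = (5.5−(-10.7))² + (7.2−(-5.6))² = 262.44 + 163.84 = 426.28
d²(u, Bravo) = (5.5−0.5)² + (7.2−(-5.6))² = 25 + 163.84 = 188.84
d²(u, Echo) = (5.5−(-8.2))² + (7.2−5.8)² = 187.69 + 1.96 = 189.65
Minimum is at Quasar.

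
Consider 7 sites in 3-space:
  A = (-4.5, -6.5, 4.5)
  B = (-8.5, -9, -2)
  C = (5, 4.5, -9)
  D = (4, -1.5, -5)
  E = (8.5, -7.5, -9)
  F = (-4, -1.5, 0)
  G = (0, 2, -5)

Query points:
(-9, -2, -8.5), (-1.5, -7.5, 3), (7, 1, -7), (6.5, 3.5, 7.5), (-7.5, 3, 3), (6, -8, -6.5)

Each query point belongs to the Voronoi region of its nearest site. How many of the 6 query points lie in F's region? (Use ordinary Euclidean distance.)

1

(-9, -2, -8.5) — d² to each: A:209.5, B:91.5, C:238.5, D:181.5, E:336.75, F:97.5, G:109.25 → nearest is B
(-1.5, -7.5, 3) — d² to each: A:12.25, B:76.25, C:330.25, D:130.25, E:244, F:51.25, G:156.5 → nearest is A
(7, 1, -7) — d² to each: A:320.75, B:365.25, C:20.25, D:19.25, E:78.5, F:176.25, G:54 → nearest is D
(6.5, 3.5, 7.5) — d² to each: A:230, B:471.5, C:275.5, D:187.5, E:397.25, F:191.5, G:200.75 → nearest is D
(-7.5, 3, 3) — d² to each: A:101.5, B:170, C:302.5, D:216.5, E:510.25, F:41.5, G:121.25 → nearest is F
(6, -8, -6.5) — d² to each: A:233.5, B:231.5, C:163.5, D:48.5, E:12.75, F:184.5, G:138.25 → nearest is E
1 of the 6 points has F as nearest.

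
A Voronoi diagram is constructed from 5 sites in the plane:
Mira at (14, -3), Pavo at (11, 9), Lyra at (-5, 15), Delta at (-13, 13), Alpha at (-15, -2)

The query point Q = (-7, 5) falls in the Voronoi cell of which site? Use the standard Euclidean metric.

Squared Euclidean distances:
d²(Q, Mira) = (-7−14)² + (5−(-3))² = 441 + 64 = 505
d²(Q, Pavo) = (-7−11)² + (5−9)² = 324 + 16 = 340
d²(Q, Lyra) = (-7−(-5))² + (5−15)² = 4 + 100 = 104
d²(Q, Delta) = (-7−(-13))² + (5−13)² = 36 + 64 = 100
d²(Q, Alpha) = (-7−(-15))² + (5−(-2))² = 64 + 49 = 113
The smallest is to Delta, so Q lies in the Voronoi region of Delta.

Delta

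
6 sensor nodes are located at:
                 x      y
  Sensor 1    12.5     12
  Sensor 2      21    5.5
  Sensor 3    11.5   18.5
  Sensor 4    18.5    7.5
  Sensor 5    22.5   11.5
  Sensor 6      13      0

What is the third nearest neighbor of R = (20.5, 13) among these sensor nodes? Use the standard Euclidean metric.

Since √ is increasing, it suffices to compare squared distances:
d²(R, Sensor 1) = 64 + 1 = 65
d²(R, Sensor 2) = 0.25 + 56.25 = 56.5
d²(R, Sensor 3) = 81 + 30.25 = 111.25
d²(R, Sensor 4) = 4 + 30.25 = 34.25
d²(R, Sensor 5) = 4 + 2.25 = 6.25
d²(R, Sensor 6) = 56.25 + 169 = 225.25
Sorted ascending: Sensor 5, Sensor 4, Sensor 2, Sensor 1, … — the third-nearest is Sensor 2.

Sensor 2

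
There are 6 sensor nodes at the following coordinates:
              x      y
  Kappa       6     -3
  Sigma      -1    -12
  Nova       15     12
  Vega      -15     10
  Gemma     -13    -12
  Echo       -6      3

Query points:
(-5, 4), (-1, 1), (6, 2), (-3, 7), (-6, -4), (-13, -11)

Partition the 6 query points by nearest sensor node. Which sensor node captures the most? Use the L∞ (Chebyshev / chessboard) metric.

Echo

(-5, 4) — d to each: Kappa:11, Sigma:16, Nova:20, Vega:10, Gemma:16, Echo:1 → nearest is Echo
(-1, 1) — d to each: Kappa:7, Sigma:13, Nova:16, Vega:14, Gemma:13, Echo:5 → nearest is Echo
(6, 2) — d to each: Kappa:5, Sigma:14, Nova:10, Vega:21, Gemma:19, Echo:12 → nearest is Kappa
(-3, 7) — d to each: Kappa:10, Sigma:19, Nova:18, Vega:12, Gemma:19, Echo:4 → nearest is Echo
(-6, -4) — d to each: Kappa:12, Sigma:8, Nova:21, Vega:14, Gemma:8, Echo:7 → nearest is Echo
(-13, -11) — d to each: Kappa:19, Sigma:12, Nova:28, Vega:21, Gemma:1, Echo:14 → nearest is Gemma
Tally — Kappa:1, Gemma:1, Echo:4. Echo captures the most (4).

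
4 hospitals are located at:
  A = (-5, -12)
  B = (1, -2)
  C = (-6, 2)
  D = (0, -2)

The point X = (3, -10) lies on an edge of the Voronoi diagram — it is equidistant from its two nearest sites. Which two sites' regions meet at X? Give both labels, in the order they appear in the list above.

Squared distances from X to each site:
|XA|² = (3−(-5))² + (-10−(-12))² = 64 + 4 = 68
|XB|² = (3−1)² + (-10−(-2))² = 4 + 64 = 68
|XC|² = (3−(-6))² + (-10−2)² = 81 + 144 = 225
|XD|² = (3−0)² + (-10−(-2))² = 9 + 64 = 73
X is equidistant from A and B (both at squared distance 68), and every other site is strictly farther — so X lies on the A–B Voronoi edge.

A and B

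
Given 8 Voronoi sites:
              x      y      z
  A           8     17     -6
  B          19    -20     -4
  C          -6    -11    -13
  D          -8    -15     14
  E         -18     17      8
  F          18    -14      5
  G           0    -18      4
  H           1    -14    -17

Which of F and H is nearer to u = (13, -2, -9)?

H

Compare squared distances:
|uF|² = (13−18)² + (-2−(-14))² + (-9−5)² = 25 + 144 + 196 = 365
|uH|² = (13−1)² + (-2−(-14))² + (-9−(-17))² = 144 + 144 + 64 = 352
365 > 352, so H is closer.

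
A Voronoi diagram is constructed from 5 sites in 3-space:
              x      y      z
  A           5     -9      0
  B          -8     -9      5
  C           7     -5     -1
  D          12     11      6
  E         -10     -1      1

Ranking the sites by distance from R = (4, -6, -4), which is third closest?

B

Compare squared distances (the ordering matches that of the actual distances):
|RA|² = (4−5)² + (-6−(-9))² + (-4−0)² = 1 + 9 + 16 = 26
|RB|² = (4−(-8))² + (-6−(-9))² + (-4−5)² = 144 + 9 + 81 = 234
|RC|² = (4−7)² + (-6−(-5))² + (-4−(-1))² = 9 + 1 + 9 = 19
|RD|² = (4−12)² + (-6−11)² + (-4−6)² = 64 + 289 + 100 = 453
|RE|² = (4−(-10))² + (-6−(-1))² + (-4−1)² = 196 + 25 + 25 = 246
Sorted ascending: C, A, B, E, … — the third-nearest is B.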